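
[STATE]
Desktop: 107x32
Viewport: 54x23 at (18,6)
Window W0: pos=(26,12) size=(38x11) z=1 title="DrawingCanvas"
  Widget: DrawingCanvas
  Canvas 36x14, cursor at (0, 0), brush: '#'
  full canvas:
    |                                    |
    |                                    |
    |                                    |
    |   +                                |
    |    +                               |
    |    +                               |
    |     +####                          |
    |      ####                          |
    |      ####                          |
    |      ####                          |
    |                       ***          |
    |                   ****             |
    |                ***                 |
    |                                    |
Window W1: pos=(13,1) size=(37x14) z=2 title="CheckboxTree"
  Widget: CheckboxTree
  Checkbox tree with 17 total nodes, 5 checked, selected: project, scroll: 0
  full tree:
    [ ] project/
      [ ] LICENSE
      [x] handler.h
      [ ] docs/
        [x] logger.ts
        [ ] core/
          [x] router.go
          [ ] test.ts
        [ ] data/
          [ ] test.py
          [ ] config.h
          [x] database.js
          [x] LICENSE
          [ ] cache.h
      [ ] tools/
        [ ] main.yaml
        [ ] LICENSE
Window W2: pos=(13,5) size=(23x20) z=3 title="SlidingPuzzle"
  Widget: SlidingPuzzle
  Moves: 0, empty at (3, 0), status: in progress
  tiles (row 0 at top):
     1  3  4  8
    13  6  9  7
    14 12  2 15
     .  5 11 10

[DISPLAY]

dingPuzzle       ┃             ┃                      
─────────────────┨             ┃                      
─┬────┬────┬────┐┃             ┃                      
 │  3 │  4 │  8 │┃             ┃                      
─┼────┼────┼────┤┃             ┃                      
 │  6 │  9 │  7 │┃             ┃                      
─┼────┼────┼────┤┃             ┃━━━━━━━━━━━━━┓        
 │ 12 │  2 │ 15 │┃             ┃             ┃        
─┼────┼────┼────┤┃━━━━━━━━━━━━━┛─────────────┨        
 │  5 │ 11 │ 10 │┃                           ┃        
─┴────┴────┴────┘┃                           ┃        
s: 0             ┃                           ┃        
                 ┃                           ┃        
                 ┃                           ┃        
                 ┃                           ┃        
                 ┃#                          ┃        
                 ┃━━━━━━━━━━━━━━━━━━━━━━━━━━━┛        
                 ┃                                    
━━━━━━━━━━━━━━━━━┛                                    
                                                      
                                                      
                                                      
                                                      


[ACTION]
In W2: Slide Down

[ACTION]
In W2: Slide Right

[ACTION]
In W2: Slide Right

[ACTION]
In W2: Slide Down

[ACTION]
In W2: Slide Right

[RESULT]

dingPuzzle       ┃             ┃                      
─────────────────┨             ┃                      
─┬────┬────┬────┐┃             ┃                      
 │  3 │  4 │  8 │┃             ┃                      
─┼────┼────┼────┤┃             ┃                      
 │  6 │  9 │  7 │┃             ┃                      
─┼────┼────┼────┤┃             ┃━━━━━━━━━━━━━┓        
 │ 12 │  2 │ 15 │┃             ┃             ┃        
─┼────┼────┼────┤┃━━━━━━━━━━━━━┛─────────────┨        
 │  5 │ 11 │ 10 │┃                           ┃        
─┴────┴────┴────┘┃                           ┃        
s: 2             ┃                           ┃        
                 ┃                           ┃        
                 ┃                           ┃        
                 ┃                           ┃        
                 ┃#                          ┃        
                 ┃━━━━━━━━━━━━━━━━━━━━━━━━━━━┛        
                 ┃                                    
━━━━━━━━━━━━━━━━━┛                                    
                                                      
                                                      
                                                      
                                                      


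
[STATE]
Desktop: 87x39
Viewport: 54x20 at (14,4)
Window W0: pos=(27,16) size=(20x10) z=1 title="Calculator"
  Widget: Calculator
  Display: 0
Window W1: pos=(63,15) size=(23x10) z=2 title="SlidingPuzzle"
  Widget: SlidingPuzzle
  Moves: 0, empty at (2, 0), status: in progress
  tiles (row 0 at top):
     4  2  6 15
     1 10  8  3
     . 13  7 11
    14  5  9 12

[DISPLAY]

                                                      
                                                      
                                                      
                                                      
                                                      
                                                      
                                                      
                                                      
                                                      
                                                      
                                                      
                                                 ┏━━━━
             ┏━━━━━━━━━━━━━━━━━━┓                ┃ Sli
             ┃ Calculator       ┃                ┠────
             ┠──────────────────┨                ┃┌───
             ┃                 0┃                ┃│  4
             ┃┌───┬───┬───┬───┐ ┃                ┃├───
             ┃│ 7 │ 8 │ 9 │ ÷ │ ┃                ┃│  1
             ┃├───┼───┼───┼───┤ ┃                ┃├───
             ┃│ 4 │ 5 │ 6 │ × │ ┃                ┃│   


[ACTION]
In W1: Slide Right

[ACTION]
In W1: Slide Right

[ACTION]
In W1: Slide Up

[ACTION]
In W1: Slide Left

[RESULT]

                                                      
                                                      
                                                      
                                                      
                                                      
                                                      
                                                      
                                                      
                                                      
                                                      
                                                      
                                                 ┏━━━━
             ┏━━━━━━━━━━━━━━━━━━┓                ┃ Sli
             ┃ Calculator       ┃                ┠────
             ┠──────────────────┨                ┃┌───
             ┃                 0┃                ┃│  4
             ┃┌───┬───┬───┬───┐ ┃                ┃├───
             ┃│ 7 │ 8 │ 9 │ ÷ │ ┃                ┃│  1
             ┃├───┼───┼───┼───┤ ┃                ┃├───
             ┃│ 4 │ 5 │ 6 │ × │ ┃                ┃│ 14


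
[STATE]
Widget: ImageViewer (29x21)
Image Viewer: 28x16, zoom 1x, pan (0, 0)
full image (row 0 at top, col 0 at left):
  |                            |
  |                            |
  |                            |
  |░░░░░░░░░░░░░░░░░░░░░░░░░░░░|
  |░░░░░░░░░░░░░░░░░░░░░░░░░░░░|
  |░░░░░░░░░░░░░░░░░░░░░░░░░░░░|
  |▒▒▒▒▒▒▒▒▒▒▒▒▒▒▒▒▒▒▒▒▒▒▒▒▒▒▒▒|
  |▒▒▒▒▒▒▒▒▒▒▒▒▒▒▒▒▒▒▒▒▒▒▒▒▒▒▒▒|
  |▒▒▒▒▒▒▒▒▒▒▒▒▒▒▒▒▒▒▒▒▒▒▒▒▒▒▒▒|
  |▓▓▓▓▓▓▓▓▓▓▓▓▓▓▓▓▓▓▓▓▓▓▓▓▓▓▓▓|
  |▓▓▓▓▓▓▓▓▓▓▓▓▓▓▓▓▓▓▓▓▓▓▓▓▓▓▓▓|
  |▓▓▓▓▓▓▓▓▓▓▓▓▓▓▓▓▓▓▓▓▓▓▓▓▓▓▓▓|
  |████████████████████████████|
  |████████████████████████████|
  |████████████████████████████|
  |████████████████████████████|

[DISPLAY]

                             
                             
                             
░░░░░░░░░░░░░░░░░░░░░░░░░░░░ 
░░░░░░░░░░░░░░░░░░░░░░░░░░░░ 
░░░░░░░░░░░░░░░░░░░░░░░░░░░░ 
▒▒▒▒▒▒▒▒▒▒▒▒▒▒▒▒▒▒▒▒▒▒▒▒▒▒▒▒ 
▒▒▒▒▒▒▒▒▒▒▒▒▒▒▒▒▒▒▒▒▒▒▒▒▒▒▒▒ 
▒▒▒▒▒▒▒▒▒▒▒▒▒▒▒▒▒▒▒▒▒▒▒▒▒▒▒▒ 
▓▓▓▓▓▓▓▓▓▓▓▓▓▓▓▓▓▓▓▓▓▓▓▓▓▓▓▓ 
▓▓▓▓▓▓▓▓▓▓▓▓▓▓▓▓▓▓▓▓▓▓▓▓▓▓▓▓ 
▓▓▓▓▓▓▓▓▓▓▓▓▓▓▓▓▓▓▓▓▓▓▓▓▓▓▓▓ 
████████████████████████████ 
████████████████████████████ 
████████████████████████████ 
████████████████████████████ 
                             
                             
                             
                             
                             


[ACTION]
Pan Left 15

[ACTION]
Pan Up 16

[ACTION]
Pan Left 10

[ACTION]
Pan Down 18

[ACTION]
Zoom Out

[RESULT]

                             
                             
                             
                             
                             
                             
                             
                             
                             
                             
                             
                             
                             
                             
                             
                             
                             
                             
                             
                             
                             


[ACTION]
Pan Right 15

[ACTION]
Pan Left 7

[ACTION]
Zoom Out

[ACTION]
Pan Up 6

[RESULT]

████████████████████         
████████████████████         
████████████████████         
████████████████████         
                             
                             
                             
                             
                             
                             
                             
                             
                             
                             
                             
                             
                             
                             
                             
                             
                             


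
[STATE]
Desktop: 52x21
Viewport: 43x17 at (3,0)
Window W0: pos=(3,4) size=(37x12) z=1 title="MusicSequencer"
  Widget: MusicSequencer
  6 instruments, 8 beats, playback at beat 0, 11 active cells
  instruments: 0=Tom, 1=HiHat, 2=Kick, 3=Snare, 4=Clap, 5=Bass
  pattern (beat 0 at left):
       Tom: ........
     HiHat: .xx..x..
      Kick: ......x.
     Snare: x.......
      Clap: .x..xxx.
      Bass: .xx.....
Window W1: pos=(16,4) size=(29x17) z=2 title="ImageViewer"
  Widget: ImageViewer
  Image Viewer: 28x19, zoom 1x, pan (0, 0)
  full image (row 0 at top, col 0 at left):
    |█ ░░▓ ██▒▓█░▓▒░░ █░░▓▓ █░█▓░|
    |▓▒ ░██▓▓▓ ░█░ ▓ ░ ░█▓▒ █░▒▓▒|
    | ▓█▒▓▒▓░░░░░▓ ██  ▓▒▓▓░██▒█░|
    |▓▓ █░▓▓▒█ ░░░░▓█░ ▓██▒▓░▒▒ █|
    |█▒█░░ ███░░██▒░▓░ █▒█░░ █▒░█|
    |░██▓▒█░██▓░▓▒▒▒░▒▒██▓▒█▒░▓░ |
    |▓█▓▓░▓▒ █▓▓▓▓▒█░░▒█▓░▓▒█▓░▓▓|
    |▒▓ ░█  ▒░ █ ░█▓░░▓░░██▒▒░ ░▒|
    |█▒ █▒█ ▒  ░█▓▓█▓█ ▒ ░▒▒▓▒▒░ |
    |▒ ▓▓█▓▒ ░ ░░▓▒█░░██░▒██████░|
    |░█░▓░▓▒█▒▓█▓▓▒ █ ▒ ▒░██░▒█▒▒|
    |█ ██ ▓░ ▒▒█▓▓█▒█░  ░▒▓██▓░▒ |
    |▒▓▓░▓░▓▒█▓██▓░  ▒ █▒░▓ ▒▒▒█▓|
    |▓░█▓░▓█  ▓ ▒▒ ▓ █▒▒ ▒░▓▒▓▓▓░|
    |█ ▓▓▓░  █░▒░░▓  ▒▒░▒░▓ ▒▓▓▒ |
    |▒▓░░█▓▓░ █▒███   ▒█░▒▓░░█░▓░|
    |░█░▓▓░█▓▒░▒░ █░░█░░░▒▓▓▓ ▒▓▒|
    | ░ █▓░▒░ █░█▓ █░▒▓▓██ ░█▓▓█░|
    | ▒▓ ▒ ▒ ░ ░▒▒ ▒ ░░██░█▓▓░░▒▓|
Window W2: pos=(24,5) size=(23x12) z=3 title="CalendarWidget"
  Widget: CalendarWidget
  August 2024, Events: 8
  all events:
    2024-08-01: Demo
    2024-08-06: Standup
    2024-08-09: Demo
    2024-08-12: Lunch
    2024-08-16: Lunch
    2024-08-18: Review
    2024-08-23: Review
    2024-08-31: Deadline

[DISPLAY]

                                           
                                           
                                           
                                           
┏━━━━━━━━━━━━┏━━━━━━━━━━━━━━━━━━━━━━━━━━━┓ 
┃ MusicSequen┃ ImageV┏━━━━━━━━━━━━━━━━━━━━━
┠────────────┠───────┃ CalendarWidget      
┃      ▼12345┃█ ░░▓ █┠─────────────────────
┃   Tom······┃▓▒ ░██▓┃     August 2024     
┃ HiHat·██··█┃ ▓█▒▓▒▓┃Mo Tu We Th Fr Sa Su 
┃  Kick······┃▓▓ █░▓▓┃          1*  2  3  4
┃ Snare█·····┃█▒█░░ █┃ 5  6*  7  8  9* 10 1
┃  Clap·█··██┃░██▓▒█░┃12* 13 14 15 16* 17 1
┃  Bass·██···┃▓█▓▓░▓▒┃19 20 21 22 23* 24 25
┃            ┃▒▓ ░█  ┃26 27 28 29 30 31*   
┗━━━━━━━━━━━━┃█▒ █▒█ ┃                     
             ┃▒ ▓▓█▓▒┗━━━━━━━━━━━━━━━━━━━━━


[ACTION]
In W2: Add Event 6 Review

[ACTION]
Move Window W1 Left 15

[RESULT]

                                           
                                           
                                           
                                           
━━━━━━━━━━━━━━━━━━━━━━━━━━┓━━━━━━━━━┓      
ImageViewer          ┏━━━━━━━━━━━━━━━━━━━━━
─────────────────────┃ CalendarWidget      
 ░░▓ ██▒▓█░▓▒░░ █░░▓▓┠─────────────────────
▒ ░██▓▓▓ ░█░ ▓ ░ ░█▓▒┃     August 2024     
▓█▒▓▒▓░░░░░▓ ██  ▓▒▓▓┃Mo Tu We Th Fr Sa Su 
▓ █░▓▓▒█ ░░░░▓█░ ▓██▒┃          1*  2  3  4
▒█░░ ███░░██▒░▓░ █▒█░┃ 5  6*  7  8  9* 10 1
██▓▒█░██▓░▓▒▒▒░▒▒██▓▒┃12* 13 14 15 16* 17 1
█▓▓░▓▒ █▓▓▓▓▒█░░▒█▓░▓┃19 20 21 22 23* 24 25
▓ ░█  ▒░ █ ░█▓░░▓░░██┃26 27 28 29 30 31*   
▒ █▒█ ▒  ░█▓▓█▓█ ▒ ░▒┃                     
 ▓▓█▓▒ ░ ░░▓▒█░░██░▒█┗━━━━━━━━━━━━━━━━━━━━━


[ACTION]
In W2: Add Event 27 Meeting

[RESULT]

                                           
                                           
                                           
                                           
━━━━━━━━━━━━━━━━━━━━━━━━━━┓━━━━━━━━━┓      
ImageViewer          ┏━━━━━━━━━━━━━━━━━━━━━
─────────────────────┃ CalendarWidget      
 ░░▓ ██▒▓█░▓▒░░ █░░▓▓┠─────────────────────
▒ ░██▓▓▓ ░█░ ▓ ░ ░█▓▒┃     August 2024     
▓█▒▓▒▓░░░░░▓ ██  ▓▒▓▓┃Mo Tu We Th Fr Sa Su 
▓ █░▓▓▒█ ░░░░▓█░ ▓██▒┃          1*  2  3  4
▒█░░ ███░░██▒░▓░ █▒█░┃ 5  6*  7  8  9* 10 1
██▓▒█░██▓░▓▒▒▒░▒▒██▓▒┃12* 13 14 15 16* 17 1
█▓▓░▓▒ █▓▓▓▓▒█░░▒█▓░▓┃19 20 21 22 23* 24 25
▓ ░█  ▒░ █ ░█▓░░▓░░██┃26 27* 28 29 30 31*  
▒ █▒█ ▒  ░█▓▓█▓█ ▒ ░▒┃                     
 ▓▓█▓▒ ░ ░░▓▒█░░██░▒█┗━━━━━━━━━━━━━━━━━━━━━


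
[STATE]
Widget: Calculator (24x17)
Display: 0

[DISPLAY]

                       0
┌───┬───┬───┬───┐       
│ 7 │ 8 │ 9 │ ÷ │       
├───┼───┼───┼───┤       
│ 4 │ 5 │ 6 │ × │       
├───┼───┼───┼───┤       
│ 1 │ 2 │ 3 │ - │       
├───┼───┼───┼───┤       
│ 0 │ . │ = │ + │       
├───┼───┼───┼───┤       
│ C │ MC│ MR│ M+│       
└───┴───┴───┴───┘       
                        
                        
                        
                        
                        


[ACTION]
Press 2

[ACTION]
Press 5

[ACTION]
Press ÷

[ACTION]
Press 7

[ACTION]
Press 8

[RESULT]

                      78
┌───┬───┬───┬───┐       
│ 7 │ 8 │ 9 │ ÷ │       
├───┼───┼───┼───┤       
│ 4 │ 5 │ 6 │ × │       
├───┼───┼───┼───┤       
│ 1 │ 2 │ 3 │ - │       
├───┼───┼───┼───┤       
│ 0 │ . │ = │ + │       
├───┼───┼───┼───┤       
│ C │ MC│ MR│ M+│       
└───┴───┴───┴───┘       
                        
                        
                        
                        
                        


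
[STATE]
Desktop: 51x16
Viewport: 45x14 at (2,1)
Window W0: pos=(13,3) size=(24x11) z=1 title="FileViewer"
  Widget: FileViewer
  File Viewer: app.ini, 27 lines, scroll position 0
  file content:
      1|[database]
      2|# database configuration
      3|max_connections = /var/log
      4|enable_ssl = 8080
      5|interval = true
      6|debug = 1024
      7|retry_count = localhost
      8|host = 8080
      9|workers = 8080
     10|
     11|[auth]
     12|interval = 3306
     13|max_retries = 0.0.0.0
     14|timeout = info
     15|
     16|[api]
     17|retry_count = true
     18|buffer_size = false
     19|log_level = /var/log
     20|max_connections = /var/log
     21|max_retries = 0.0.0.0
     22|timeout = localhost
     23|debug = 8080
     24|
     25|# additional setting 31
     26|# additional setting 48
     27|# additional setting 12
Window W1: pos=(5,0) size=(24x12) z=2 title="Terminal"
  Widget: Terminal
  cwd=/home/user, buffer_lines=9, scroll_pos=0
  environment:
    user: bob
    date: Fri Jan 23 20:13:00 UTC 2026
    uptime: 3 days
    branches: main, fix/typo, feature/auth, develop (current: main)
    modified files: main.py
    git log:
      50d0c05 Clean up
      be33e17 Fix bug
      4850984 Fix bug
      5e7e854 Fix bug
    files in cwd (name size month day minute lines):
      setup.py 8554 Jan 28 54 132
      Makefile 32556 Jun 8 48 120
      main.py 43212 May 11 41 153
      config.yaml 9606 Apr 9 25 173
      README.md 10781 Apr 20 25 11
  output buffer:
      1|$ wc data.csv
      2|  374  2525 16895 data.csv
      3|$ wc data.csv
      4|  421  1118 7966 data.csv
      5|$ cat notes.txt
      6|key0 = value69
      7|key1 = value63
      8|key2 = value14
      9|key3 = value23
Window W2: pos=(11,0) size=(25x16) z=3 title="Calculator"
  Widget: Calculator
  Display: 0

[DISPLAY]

   ┃ Term┃ Calculator            ┃           
   ┠─────┠───────────────────────┨           
   ┃$ wc ┃                      0┃┓          
   ┃  374┃┌───┬───┬───┬───┐      ┃┃          
   ┃$ wc ┃│ 7 │ 8 │ 9 │ ÷ │      ┃┨          
   ┃  421┃├───┼───┼───┼───┤      ┃┃          
   ┃$ cat┃│ 4 │ 5 │ 6 │ × │      ┃┃          
   ┃key0 ┃├───┼───┼───┼───┤      ┃┃          
   ┃key1 ┃│ 1 │ 2 │ 3 │ - │      ┃┃          
   ┃key2 ┃├───┼───┼───┼───┤      ┃┃          
   ┗━━━━━┃│ 0 │ . │ = │ + │      ┃┃          
         ┃├───┼───┼───┼───┤      ┃┃          
         ┃│ C │ MC│ MR│ M+│      ┃┛          
         ┃└───┴───┴───┴───┘      ┃           


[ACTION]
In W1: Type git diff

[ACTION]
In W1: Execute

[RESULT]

   ┃ Term┃ Calculator            ┃           
   ┠─────┠───────────────────────┨           
   ┃$ git┃                      0┃┓          
   ┃diff ┃┌───┬───┬───┬───┐      ┃┃          
   ┃--- a┃│ 7 │ 8 │ 9 │ ÷ │      ┃┨          
   ┃+++ b┃├───┼───┼───┼───┤      ┃┃          
   ┃@@ -1┃│ 4 │ 5 │ 6 │ × │      ┃┃          
   ┃+# up┃├───┼───┼───┼───┤      ┃┃          
   ┃ impo┃│ 1 │ 2 │ 3 │ - │      ┃┃          
   ┃$ █  ┃├───┼───┼───┼───┤      ┃┃          
   ┗━━━━━┃│ 0 │ . │ = │ + │      ┃┃          
         ┃├───┼───┼───┼───┤      ┃┃          
         ┃│ C │ MC│ MR│ M+│      ┃┛          
         ┃└───┴───┴───┴───┘      ┃           


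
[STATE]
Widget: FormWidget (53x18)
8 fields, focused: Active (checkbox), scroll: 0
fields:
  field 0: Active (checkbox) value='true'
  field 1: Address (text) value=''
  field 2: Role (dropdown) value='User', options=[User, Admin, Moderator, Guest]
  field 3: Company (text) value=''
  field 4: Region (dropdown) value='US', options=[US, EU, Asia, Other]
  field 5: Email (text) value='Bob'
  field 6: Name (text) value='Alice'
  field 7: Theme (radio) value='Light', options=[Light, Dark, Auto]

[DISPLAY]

> Active:     [x]                                    
  Address:    [                                     ]
  Role:       [User                                ▼]
  Company:    [                                     ]
  Region:     [US                                  ▼]
  Email:      [Bob                                  ]
  Name:       [Alice                                ]
  Theme:      (●) Light  ( ) Dark  ( ) Auto          
                                                     
                                                     
                                                     
                                                     
                                                     
                                                     
                                                     
                                                     
                                                     
                                                     


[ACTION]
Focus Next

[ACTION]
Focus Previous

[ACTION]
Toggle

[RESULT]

> Active:     [ ]                                    
  Address:    [                                     ]
  Role:       [User                                ▼]
  Company:    [                                     ]
  Region:     [US                                  ▼]
  Email:      [Bob                                  ]
  Name:       [Alice                                ]
  Theme:      (●) Light  ( ) Dark  ( ) Auto          
                                                     
                                                     
                                                     
                                                     
                                                     
                                                     
                                                     
                                                     
                                                     
                                                     


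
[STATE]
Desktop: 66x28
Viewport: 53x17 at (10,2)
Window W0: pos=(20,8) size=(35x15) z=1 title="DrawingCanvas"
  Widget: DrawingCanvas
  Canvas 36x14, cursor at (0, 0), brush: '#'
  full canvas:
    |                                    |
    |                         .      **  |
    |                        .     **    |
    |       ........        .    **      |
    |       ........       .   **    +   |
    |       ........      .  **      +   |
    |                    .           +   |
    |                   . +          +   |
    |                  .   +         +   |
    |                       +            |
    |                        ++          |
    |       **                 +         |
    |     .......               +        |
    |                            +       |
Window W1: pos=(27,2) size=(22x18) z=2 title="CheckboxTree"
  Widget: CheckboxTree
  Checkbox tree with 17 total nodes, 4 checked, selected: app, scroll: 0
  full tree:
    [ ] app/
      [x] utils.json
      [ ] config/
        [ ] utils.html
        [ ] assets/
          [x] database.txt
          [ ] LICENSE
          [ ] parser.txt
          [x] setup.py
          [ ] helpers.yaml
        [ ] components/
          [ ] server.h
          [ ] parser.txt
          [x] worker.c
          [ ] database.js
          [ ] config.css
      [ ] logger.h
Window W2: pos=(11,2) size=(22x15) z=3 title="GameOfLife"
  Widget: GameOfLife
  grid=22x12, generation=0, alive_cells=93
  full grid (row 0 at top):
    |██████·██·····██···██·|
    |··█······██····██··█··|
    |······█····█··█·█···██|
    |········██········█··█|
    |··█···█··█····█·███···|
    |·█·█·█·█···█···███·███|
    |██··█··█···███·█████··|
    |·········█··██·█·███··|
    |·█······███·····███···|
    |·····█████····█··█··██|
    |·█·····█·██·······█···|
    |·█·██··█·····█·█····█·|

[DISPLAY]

 ┏━━━━━━━━━━━━━━━━━━━━┓━━━━━━━━━━━━━━━┓              
 ┃ GameOfLife         ┃kboxTree       ┃              
 ┠────────────────────┨───────────────┨              
 ┃Gen: 0              ┃app/           ┃              
 ┃·█······██····██··█·┃] utils.json   ┃              
 ┃·····█····█··█·█···█┃] config/      ┃              
 ┃·······██········█··┃[ ] utils.html ┃━━━━━┓        
 ┃·█···█··█····█·███··┃[-] assets/    ┃     ┃        
 ┃█·█·█·█···█···███·██┃  [x] database.┃─────┨        
 ┃█··█··█···███·█████·┃  [ ] LICENSE  ┃     ┃        
 ┃········█··██·█·███·┃  [ ] parser.tx┃    *┃        
 ┃█······███·····███··┃  [x] setup.py ┃  ** ┃        
 ┃····█████····█··█··█┃  [ ] helpers.y┃**   ┃        
 ┃█·····█·██·······█··┃[-] components/┃    +┃        
 ┗━━━━━━━━━━━━━━━━━━━━┛  [ ] server.h ┃    +┃        
          ┃      ┃       [ ] parser.tx┃    +┃        
          ┃      ┃       [x] worker.c ┃    +┃        


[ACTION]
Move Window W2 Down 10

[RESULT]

                 ┏━━━━━━━━━━━━━━━━━━━━┓              
                 ┃ CheckboxTree       ┃              
                 ┠────────────────────┨              
                 ┃>[-] app/           ┃              
                 ┃   [x] utils.json   ┃              
                 ┃   [-] config/      ┃              
          ┏━━━━━━┃     [ ] utils.html ┃━━━━━┓        
          ┃ Drawi┃     [-] assets/    ┃     ┃        
          ┠──────┃       [x] database.┃─────┨        
          ┃+     ┃       [ ] LICENSE  ┃     ┃        
 ┏━━━━━━━━━━━━━━━━━━━━┓  [ ] parser.tx┃    *┃        
 ┃ GameOfLife         ┃  [x] setup.py ┃  ** ┃        
 ┠────────────────────┨  [ ] helpers.y┃**   ┃        
 ┃Gen: 0              ┃[-] components/┃    +┃        
 ┃·█······██····██··█·┃  [ ] server.h ┃    +┃        
 ┃·····█····█··█·█···█┃  [ ] parser.tx┃    +┃        
 ┃·······██········█··┃  [x] worker.c ┃    +┃        


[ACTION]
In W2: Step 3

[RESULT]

                 ┏━━━━━━━━━━━━━━━━━━━━┓              
                 ┃ CheckboxTree       ┃              
                 ┠────────────────────┨              
                 ┃>[-] app/           ┃              
                 ┃   [x] utils.json   ┃              
                 ┃   [-] config/      ┃              
          ┏━━━━━━┃     [ ] utils.html ┃━━━━━┓        
          ┃ Drawi┃     [-] assets/    ┃     ┃        
          ┠──────┃       [x] database.┃─────┨        
          ┃+     ┃       [ ] LICENSE  ┃     ┃        
 ┏━━━━━━━━━━━━━━━━━━━━┓  [ ] parser.tx┃    *┃        
 ┃ GameOfLife         ┃  [x] setup.py ┃  ** ┃        
 ┠────────────────────┨  [ ] helpers.y┃**   ┃        
 ┃Gen: 3              ┃[-] components/┃    +┃        
 ┃██·█·█·············█┃  [ ] server.h ┃    +┃        
 ┃···█··········███···┃  [ ] parser.tx┃    +┃        
 ┃·██··█········███···┃  [x] worker.c ┃    +┃        


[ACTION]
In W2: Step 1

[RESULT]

                 ┏━━━━━━━━━━━━━━━━━━━━┓              
                 ┃ CheckboxTree       ┃              
                 ┠────────────────────┨              
                 ┃>[-] app/           ┃              
                 ┃   [x] utils.json   ┃              
                 ┃   [-] config/      ┃              
          ┏━━━━━━┃     [ ] utils.html ┃━━━━━┓        
          ┃ Drawi┃     [-] assets/    ┃     ┃        
          ┠──────┃       [x] database.┃─────┨        
          ┃+     ┃       [ ] LICENSE  ┃     ┃        
 ┏━━━━━━━━━━━━━━━━━━━━┓  [ ] parser.tx┃    *┃        
 ┃ GameOfLife         ┃  [x] setup.py ┃  ** ┃        
 ┠────────────────────┨  [ ] helpers.y┃**   ┃        
 ┃Gen: 4              ┃[-] components/┃    +┃        
 ┃██·█···········█····┃  [ ] server.h ┃    +┃        
 ┃█··█··········█·█···┃  [ ] parser.tx┃    +┃        
 ┃█·············█·█···┃  [x] worker.c ┃    +┃        


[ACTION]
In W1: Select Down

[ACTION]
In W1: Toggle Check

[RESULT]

                 ┏━━━━━━━━━━━━━━━━━━━━┓              
                 ┃ CheckboxTree       ┃              
                 ┠────────────────────┨              
                 ┃ [-] app/           ┃              
                 ┃>  [ ] utils.json   ┃              
                 ┃   [-] config/      ┃              
          ┏━━━━━━┃     [ ] utils.html ┃━━━━━┓        
          ┃ Drawi┃     [-] assets/    ┃     ┃        
          ┠──────┃       [x] database.┃─────┨        
          ┃+     ┃       [ ] LICENSE  ┃     ┃        
 ┏━━━━━━━━━━━━━━━━━━━━┓  [ ] parser.tx┃    *┃        
 ┃ GameOfLife         ┃  [x] setup.py ┃  ** ┃        
 ┠────────────────────┨  [ ] helpers.y┃**   ┃        
 ┃Gen: 4              ┃[-] components/┃    +┃        
 ┃██·█···········█····┃  [ ] server.h ┃    +┃        
 ┃█··█··········█·█···┃  [ ] parser.tx┃    +┃        
 ┃█·············█·█···┃  [x] worker.c ┃    +┃        


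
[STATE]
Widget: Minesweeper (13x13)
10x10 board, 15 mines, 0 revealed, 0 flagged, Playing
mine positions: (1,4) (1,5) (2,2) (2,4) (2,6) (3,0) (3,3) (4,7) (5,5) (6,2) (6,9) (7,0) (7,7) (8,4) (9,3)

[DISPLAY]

■■■■■■■■■■   
■■■■■■■■■■   
■■■■■■■■■■   
■■■■■■■■■■   
■■■■■■■■■■   
■■■■■■■■■■   
■■■■■■■■■■   
■■■■■■■■■■   
■■■■■■■■■■   
■■■■■■■■■■   
             
             
             


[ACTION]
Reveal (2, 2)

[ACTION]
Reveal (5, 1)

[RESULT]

■■■■■■■■■■   
■■■■✹✹■■■■   
■■✹■✹■✹■■■   
✹■■✹■■■■■■   
■■■■■■■✹■■   
■■■■■✹■■■■   
■■✹■■■■■■✹   
✹■■■■■■✹■■   
■■■■✹■■■■■   
■■■✹■■■■■■   
             
             
             


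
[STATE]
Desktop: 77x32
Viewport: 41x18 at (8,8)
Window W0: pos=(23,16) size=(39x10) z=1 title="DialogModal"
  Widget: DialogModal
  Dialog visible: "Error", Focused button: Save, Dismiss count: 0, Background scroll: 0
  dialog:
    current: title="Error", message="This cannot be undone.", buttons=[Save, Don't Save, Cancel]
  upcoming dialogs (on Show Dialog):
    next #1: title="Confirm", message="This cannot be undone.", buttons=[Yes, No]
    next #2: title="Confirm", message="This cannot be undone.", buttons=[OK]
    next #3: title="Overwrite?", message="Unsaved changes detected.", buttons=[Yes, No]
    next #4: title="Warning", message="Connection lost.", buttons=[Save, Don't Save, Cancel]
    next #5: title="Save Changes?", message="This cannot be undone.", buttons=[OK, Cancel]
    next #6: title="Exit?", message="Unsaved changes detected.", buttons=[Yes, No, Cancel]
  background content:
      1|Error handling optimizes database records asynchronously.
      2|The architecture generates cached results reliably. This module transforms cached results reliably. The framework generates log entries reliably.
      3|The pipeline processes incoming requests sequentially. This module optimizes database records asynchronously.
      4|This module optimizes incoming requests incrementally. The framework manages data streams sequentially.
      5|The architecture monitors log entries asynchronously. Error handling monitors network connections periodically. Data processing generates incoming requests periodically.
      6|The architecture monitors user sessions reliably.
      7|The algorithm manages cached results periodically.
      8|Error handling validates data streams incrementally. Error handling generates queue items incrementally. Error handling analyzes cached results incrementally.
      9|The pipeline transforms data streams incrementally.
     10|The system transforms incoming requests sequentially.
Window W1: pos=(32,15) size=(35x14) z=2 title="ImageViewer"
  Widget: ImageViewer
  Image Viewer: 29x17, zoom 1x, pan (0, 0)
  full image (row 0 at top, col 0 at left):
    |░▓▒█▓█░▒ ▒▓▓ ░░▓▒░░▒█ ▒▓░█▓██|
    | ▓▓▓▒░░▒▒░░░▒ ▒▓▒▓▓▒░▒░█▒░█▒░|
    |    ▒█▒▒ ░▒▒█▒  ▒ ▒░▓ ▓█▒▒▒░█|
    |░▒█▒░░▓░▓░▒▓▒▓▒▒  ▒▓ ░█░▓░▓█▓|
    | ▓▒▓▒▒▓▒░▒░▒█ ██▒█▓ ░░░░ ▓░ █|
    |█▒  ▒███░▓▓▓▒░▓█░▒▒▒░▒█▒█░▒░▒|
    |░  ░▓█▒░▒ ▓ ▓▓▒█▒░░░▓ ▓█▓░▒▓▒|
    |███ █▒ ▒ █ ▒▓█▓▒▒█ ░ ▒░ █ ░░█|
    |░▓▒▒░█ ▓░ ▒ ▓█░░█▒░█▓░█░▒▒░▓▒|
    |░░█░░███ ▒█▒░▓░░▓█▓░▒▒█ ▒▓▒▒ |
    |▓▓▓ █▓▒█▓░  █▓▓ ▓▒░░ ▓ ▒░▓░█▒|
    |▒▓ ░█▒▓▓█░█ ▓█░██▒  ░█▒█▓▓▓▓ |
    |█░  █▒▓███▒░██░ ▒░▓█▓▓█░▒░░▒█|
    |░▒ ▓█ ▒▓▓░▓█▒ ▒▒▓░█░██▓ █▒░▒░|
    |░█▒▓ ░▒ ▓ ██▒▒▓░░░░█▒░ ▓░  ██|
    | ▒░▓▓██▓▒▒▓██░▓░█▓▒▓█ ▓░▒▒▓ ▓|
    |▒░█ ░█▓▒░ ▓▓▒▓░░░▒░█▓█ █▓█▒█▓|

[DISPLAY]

                                         
                                         
                                         
                                         
                                         
                                         
                                         
                        ┏━━━━━━━━━━━━━━━━
               ┏━━━━━━━━┃ ImageViewer    
               ┃ DialogM┠────────────────
               ┠────────┃░▓▒█▓█░▒ ▒▓▓ ░░▓
               ┃Er┌─────┃ ▓▓▓▒░░▒▒░░░▒ ▒▓
               ┃Th│     ┃    ▒█▒▒ ░▒▒█▒  
               ┃Th│    T┃░▒█▒░░▓░▓░▒▓▒▓▒▒
               ┃Th│ [Sav┃ ▓▒▓▒▒▓▒░▒░▒█ ██
               ┃Th└─────┃█▒  ▒███░▓▓▓▒░▓█
               ┃The arch┃░  ░▓█▒░▒ ▓ ▓▓▒█
               ┗━━━━━━━━┃███ █▒ ▒ █ ▒▓█▓▒


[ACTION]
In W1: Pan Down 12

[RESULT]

                                         
                                         
                                         
                                         
                                         
                                         
                                         
                        ┏━━━━━━━━━━━━━━━━
               ┏━━━━━━━━┃ ImageViewer    
               ┃ DialogM┠────────────────
               ┠────────┃█░  █▒▓███▒░██░ 
               ┃Er┌─────┃░▒ ▓█ ▒▓▓░▓█▒ ▒▒
               ┃Th│     ┃░█▒▓ ░▒ ▓ ██▒▒▓░
               ┃Th│    T┃ ▒░▓▓██▓▒▒▓██░▓░
               ┃Th│ [Sav┃▒░█ ░█▓▒░ ▓▓▒▓░░
               ┃Th└─────┃                
               ┃The arch┃                
               ┗━━━━━━━━┃                


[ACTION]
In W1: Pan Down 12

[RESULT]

                                         
                                         
                                         
                                         
                                         
                                         
                                         
                        ┏━━━━━━━━━━━━━━━━
               ┏━━━━━━━━┃ ImageViewer    
               ┃ DialogM┠────────────────
               ┠────────┃                
               ┃Er┌─────┃                
               ┃Th│     ┃                
               ┃Th│    T┃                
               ┃Th│ [Sav┃                
               ┃Th└─────┃                
               ┃The arch┃                
               ┗━━━━━━━━┃                
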